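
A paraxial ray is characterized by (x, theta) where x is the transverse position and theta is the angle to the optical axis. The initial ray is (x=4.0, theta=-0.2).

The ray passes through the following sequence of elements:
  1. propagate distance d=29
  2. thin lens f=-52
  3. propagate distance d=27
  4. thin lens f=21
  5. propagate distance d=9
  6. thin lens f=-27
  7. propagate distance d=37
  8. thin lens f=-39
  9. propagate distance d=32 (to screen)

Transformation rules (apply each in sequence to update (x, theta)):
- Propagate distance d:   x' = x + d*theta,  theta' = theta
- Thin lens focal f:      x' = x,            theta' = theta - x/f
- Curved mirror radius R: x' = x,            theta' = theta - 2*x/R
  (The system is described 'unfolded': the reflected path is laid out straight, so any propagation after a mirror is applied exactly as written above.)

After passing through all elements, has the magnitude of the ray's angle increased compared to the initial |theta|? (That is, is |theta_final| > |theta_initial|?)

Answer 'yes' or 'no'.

Initial: x=4.0000 theta=-0.2000
After 1 (propagate distance d=29): x=-1.8000 theta=-0.2000
After 2 (thin lens f=-52): x=-1.8000 theta=-61/260 (≈-0.2346)
After 3 (propagate distance d=27): x=-423/52 (≈-8.1346) theta=-61/260 (≈-0.2346)
After 4 (thin lens f=21): x=-423/52 (≈-8.1346) theta=139/910 (≈0.1527)
After 5 (propagate distance d=9): x=-12303/1820 (≈-6.7599) theta=139/910 (≈0.1527)
After 6 (thin lens f=-27): x=-12303/1820 (≈-6.7599) theta=-41/420 (≈-0.0976)
After 7 (propagate distance d=37): x=-809/78 (≈-10.3718) theta=-41/420 (≈-0.0976)
After 8 (thin lens f=-39): x=-809/78 (≈-10.3718) theta=-77417/212940 (≈-0.3636)
After 9 (propagate distance d=32 (to screen)): x=-2342957/106470 (≈-22.0058) theta=-77417/212940 (≈-0.3636)
|theta_initial|=0.2000 |theta_final|=77417/212940 (≈0.3636) -> increased

Answer: yes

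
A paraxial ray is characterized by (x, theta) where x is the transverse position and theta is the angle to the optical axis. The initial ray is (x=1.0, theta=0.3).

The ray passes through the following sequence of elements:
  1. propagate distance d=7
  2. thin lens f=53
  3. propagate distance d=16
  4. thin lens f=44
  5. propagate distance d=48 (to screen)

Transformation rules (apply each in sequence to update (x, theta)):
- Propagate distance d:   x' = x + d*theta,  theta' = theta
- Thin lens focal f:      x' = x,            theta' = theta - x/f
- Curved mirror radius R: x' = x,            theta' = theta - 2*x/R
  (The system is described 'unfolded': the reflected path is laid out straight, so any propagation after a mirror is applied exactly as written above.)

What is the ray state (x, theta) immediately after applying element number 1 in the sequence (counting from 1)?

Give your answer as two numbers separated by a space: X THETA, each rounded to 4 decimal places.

Initial: x=1.0000 theta=0.3000
After 1 (propagate distance d=7): x=3.1000 theta=0.3000
Rounded to 4 decimal places: x = 3.1000, theta = 0.3000

Answer: 3.1000 0.3000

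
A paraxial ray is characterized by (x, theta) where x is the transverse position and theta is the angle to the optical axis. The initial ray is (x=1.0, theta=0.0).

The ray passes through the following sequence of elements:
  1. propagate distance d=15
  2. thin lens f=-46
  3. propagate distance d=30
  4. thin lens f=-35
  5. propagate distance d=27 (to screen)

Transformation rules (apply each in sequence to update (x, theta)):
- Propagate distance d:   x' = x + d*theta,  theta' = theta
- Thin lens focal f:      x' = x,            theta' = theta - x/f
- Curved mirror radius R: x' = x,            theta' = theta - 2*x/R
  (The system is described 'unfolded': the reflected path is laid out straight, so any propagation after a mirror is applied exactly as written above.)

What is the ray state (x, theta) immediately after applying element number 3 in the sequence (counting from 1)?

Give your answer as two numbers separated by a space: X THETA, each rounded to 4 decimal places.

Answer: 1.6522 0.0217

Derivation:
Initial: x=1.0000 theta=0.0000
After 1 (propagate distance d=15): x=1.0000 theta=0.0000
After 2 (thin lens f=-46): x=1.0000 theta=1/46 (≈0.0217)
After 3 (propagate distance d=30): x=38/23 (≈1.6522) theta=1/46 (≈0.0217)
Rounded to 4 decimal places: x = 1.6522, theta = 0.0217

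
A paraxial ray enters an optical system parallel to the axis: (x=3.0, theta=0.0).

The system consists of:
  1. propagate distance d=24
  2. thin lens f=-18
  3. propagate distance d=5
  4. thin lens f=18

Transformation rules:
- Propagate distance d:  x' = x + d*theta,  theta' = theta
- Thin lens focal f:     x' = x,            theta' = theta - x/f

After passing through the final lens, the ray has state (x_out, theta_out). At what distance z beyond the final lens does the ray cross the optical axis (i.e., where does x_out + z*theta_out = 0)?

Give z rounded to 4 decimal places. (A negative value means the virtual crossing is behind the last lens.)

Initial: x=3.0000 theta=0.0000
After 1 (propagate distance d=24): x=3.0000 theta=0.0000
After 2 (thin lens f=-18): x=3.0000 theta=1/6 (≈0.1667)
After 3 (propagate distance d=5): x=23/6 (≈3.8333) theta=1/6 (≈0.1667)
After 4 (thin lens f=18): x=23/6 (≈3.8333) theta=-5/108 (≈-0.0463)
z_focus = -x_out/theta_out = -(23/6)/(-5/108) = 82.8000
Rounded to 4 decimal places: z = 82.8000

Answer: 82.8000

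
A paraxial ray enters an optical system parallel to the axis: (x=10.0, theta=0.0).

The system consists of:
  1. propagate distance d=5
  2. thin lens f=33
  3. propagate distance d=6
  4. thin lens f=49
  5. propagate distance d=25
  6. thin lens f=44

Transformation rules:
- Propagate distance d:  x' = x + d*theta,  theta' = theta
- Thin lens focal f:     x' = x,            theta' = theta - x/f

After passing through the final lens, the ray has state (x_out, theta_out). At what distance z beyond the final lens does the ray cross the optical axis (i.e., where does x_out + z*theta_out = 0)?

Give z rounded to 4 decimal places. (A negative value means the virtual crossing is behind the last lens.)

Initial: x=10.0000 theta=0.0000
After 1 (propagate distance d=5): x=10.0000 theta=0.0000
After 2 (thin lens f=33): x=10.0000 theta=-10/33 (≈-0.3030)
After 3 (propagate distance d=6): x=90/11 (≈8.1818) theta=-10/33 (≈-0.3030)
After 4 (thin lens f=49): x=90/11 (≈8.1818) theta=-760/1617 (≈-0.4700)
After 5 (propagate distance d=25): x=-5770/1617 (≈-3.5683) theta=-760/1617 (≈-0.4700)
After 6 (thin lens f=44): x=-5770/1617 (≈-3.5683) theta=-13835/35574 (≈-0.3889)
z_focus = -x_out/theta_out = -(-5770/1617)/(-13835/35574) = -25388/2767 ≈ -9.1753
Rounded to 4 decimal places: z = -9.1753

Answer: -9.1753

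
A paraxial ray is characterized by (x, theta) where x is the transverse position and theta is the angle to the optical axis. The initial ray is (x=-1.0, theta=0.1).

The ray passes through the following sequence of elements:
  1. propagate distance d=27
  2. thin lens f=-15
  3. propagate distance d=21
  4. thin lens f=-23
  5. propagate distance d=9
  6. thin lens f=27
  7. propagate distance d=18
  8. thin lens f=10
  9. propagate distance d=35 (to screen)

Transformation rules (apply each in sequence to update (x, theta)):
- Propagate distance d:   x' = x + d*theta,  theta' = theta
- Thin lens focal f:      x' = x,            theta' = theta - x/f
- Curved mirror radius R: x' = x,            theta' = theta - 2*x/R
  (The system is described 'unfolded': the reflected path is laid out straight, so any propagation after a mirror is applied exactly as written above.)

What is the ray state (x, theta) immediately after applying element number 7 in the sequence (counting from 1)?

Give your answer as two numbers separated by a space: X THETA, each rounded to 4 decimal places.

Answer: 12.1826 0.0925

Derivation:
Initial: x=-1.0000 theta=0.1000
After 1 (propagate distance d=27): x=1.7000 theta=0.1000
After 2 (thin lens f=-15): x=1.7000 theta=16/75 (≈0.2133)
After 3 (propagate distance d=21): x=6.1800 theta=16/75 (≈0.2133)
After 4 (thin lens f=-23): x=6.1800 theta=1663/3450 (≈0.4820)
After 5 (propagate distance d=9): x=6048/575 (≈10.5183) theta=1663/3450 (≈0.4820)
After 6 (thin lens f=27): x=6048/575 (≈10.5183) theta=319/3450 (≈0.0925)
After 7 (propagate distance d=18): x=1401/115 (≈12.1826) theta=319/3450 (≈0.0925)
Rounded to 4 decimal places: x = 12.1826, theta = 0.0925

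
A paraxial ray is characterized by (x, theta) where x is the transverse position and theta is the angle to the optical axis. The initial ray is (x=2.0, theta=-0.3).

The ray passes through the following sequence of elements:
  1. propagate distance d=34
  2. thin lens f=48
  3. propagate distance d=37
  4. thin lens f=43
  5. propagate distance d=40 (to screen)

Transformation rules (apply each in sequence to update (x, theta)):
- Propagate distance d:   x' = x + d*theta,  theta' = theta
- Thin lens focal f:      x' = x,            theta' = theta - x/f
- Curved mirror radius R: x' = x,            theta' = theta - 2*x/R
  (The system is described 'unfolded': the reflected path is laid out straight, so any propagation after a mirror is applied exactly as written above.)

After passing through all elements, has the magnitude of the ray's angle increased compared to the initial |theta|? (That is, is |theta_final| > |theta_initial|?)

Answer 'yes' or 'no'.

Answer: no

Derivation:
Initial: x=2.0000 theta=-0.3000
After 1 (propagate distance d=34): x=-8.2000 theta=-0.3000
After 2 (thin lens f=48): x=-8.2000 theta=-31/240 (≈-0.1292)
After 3 (propagate distance d=37): x=-623/48 (≈-12.9792) theta=-31/240 (≈-0.1292)
After 4 (thin lens f=43): x=-623/48 (≈-12.9792) theta=297/1720 (≈0.1727)
After 5 (propagate distance d=40 (to screen)): x=-12533/2064 (≈-6.0722) theta=297/1720 (≈0.1727)
|theta_initial|=0.3000 |theta_final|=297/1720 (≈0.1727) -> not increased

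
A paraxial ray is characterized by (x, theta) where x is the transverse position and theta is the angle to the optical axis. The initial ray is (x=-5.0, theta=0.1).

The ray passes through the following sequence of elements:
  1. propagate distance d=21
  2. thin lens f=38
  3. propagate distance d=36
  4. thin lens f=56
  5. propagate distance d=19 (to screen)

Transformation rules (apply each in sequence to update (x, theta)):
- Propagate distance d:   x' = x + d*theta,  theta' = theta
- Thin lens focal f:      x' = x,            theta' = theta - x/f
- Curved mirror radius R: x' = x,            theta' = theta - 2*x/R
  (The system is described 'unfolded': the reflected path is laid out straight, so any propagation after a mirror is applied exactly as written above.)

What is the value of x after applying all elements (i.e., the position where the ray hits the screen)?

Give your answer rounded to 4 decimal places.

Answer: 5.6277

Derivation:
Initial: x=-5.0000 theta=0.1000
After 1 (propagate distance d=21): x=-2.9000 theta=0.1000
After 2 (thin lens f=38): x=-2.9000 theta=67/380 (≈0.1763)
After 3 (propagate distance d=36): x=131/38 (≈3.4474) theta=67/380 (≈0.1763)
After 4 (thin lens f=56): x=131/38 (≈3.4474) theta=1221/10640 (≈0.1148)
After 5 (propagate distance d=19 (to screen)): x=59879/10640 (≈5.6277) theta=1221/10640 (≈0.1148)
Rounded to 4 decimal places: x = 5.6277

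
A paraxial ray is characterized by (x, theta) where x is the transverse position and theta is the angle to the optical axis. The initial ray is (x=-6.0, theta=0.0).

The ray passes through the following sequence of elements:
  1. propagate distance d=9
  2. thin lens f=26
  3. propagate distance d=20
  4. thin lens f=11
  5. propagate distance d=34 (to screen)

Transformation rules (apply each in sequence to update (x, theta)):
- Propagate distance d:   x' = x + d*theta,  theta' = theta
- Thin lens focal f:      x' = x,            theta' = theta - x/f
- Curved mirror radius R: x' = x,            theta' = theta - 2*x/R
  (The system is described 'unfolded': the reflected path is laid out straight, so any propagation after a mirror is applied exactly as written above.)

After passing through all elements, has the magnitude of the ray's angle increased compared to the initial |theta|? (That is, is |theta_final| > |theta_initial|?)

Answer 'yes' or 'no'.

Initial: x=-6.0000 theta=0.0000
After 1 (propagate distance d=9): x=-6.0000 theta=0.0000
After 2 (thin lens f=26): x=-6.0000 theta=3/13 (≈0.2308)
After 3 (propagate distance d=20): x=-18/13 (≈-1.3846) theta=3/13 (≈0.2308)
After 4 (thin lens f=11): x=-18/13 (≈-1.3846) theta=51/143 (≈0.3566)
After 5 (propagate distance d=34 (to screen)): x=1536/143 (≈10.7413) theta=51/143 (≈0.3566)
|theta_initial|=0.0000 |theta_final|=51/143 (≈0.3566) -> increased

Answer: yes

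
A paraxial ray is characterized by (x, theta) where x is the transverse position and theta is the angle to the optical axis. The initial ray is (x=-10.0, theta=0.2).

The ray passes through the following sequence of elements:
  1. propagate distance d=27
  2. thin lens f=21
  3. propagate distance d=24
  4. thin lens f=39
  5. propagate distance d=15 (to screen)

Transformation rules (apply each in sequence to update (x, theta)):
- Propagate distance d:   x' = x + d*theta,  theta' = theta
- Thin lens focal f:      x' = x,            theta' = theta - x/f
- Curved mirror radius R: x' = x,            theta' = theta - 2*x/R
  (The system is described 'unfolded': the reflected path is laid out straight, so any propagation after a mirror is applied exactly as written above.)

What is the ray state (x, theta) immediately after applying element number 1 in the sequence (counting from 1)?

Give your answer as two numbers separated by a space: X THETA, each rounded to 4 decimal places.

Answer: -4.6000 0.2000

Derivation:
Initial: x=-10.0000 theta=0.2000
After 1 (propagate distance d=27): x=-4.6000 theta=0.2000
Rounded to 4 decimal places: x = -4.6000, theta = 0.2000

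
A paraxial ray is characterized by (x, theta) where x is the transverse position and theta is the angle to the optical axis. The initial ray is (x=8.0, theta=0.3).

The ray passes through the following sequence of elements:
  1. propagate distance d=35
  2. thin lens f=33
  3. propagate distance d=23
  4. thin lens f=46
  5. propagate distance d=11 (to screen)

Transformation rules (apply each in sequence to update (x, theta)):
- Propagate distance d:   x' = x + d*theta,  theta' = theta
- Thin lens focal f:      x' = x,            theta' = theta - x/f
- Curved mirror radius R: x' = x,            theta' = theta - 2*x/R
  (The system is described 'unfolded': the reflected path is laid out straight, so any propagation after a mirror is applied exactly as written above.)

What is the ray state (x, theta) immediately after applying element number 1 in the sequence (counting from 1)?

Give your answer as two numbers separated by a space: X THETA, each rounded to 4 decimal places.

Initial: x=8.0000 theta=0.3000
After 1 (propagate distance d=35): x=18.5000 theta=0.3000
Rounded to 4 decimal places: x = 18.5000, theta = 0.3000

Answer: 18.5000 0.3000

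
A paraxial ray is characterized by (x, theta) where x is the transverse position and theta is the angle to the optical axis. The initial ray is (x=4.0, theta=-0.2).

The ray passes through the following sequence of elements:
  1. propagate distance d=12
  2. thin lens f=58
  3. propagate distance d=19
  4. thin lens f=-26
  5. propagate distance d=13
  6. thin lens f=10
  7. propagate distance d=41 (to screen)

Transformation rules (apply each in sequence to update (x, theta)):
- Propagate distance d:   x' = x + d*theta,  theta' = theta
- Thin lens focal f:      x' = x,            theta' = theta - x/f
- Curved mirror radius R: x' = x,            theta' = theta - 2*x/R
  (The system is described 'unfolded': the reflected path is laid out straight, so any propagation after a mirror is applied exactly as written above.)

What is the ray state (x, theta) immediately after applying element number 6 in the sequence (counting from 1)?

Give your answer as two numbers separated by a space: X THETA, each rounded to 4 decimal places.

Answer: -7.0448 0.3721

Derivation:
Initial: x=4.0000 theta=-0.2000
After 1 (propagate distance d=12): x=1.6000 theta=-0.2000
After 2 (thin lens f=58): x=1.6000 theta=-33/145 (≈-0.2276)
After 3 (propagate distance d=19): x=-79/29 (≈-2.7241) theta=-33/145 (≈-0.2276)
After 4 (thin lens f=-26): x=-79/29 (≈-2.7241) theta=-1253/3770 (≈-0.3324)
After 5 (propagate distance d=13): x=-2043/290 (≈-7.0448) theta=-1253/3770 (≈-0.3324)
After 6 (thin lens f=10): x=-2043/290 (≈-7.0448) theta=14029/37700 (≈0.3721)
Rounded to 4 decimal places: x = -7.0448, theta = 0.3721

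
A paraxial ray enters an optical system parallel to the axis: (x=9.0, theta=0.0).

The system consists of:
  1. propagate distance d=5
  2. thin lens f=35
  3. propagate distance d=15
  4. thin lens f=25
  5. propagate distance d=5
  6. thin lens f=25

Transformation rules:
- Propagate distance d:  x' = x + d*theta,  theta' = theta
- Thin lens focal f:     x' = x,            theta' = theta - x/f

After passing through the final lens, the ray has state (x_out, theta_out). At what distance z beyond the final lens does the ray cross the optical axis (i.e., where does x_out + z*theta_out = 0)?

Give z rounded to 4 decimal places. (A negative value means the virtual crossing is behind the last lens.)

Answer: 4.9107

Derivation:
Initial: x=9.0000 theta=0.0000
After 1 (propagate distance d=5): x=9.0000 theta=0.0000
After 2 (thin lens f=35): x=9.0000 theta=-9/35 (≈-0.2571)
After 3 (propagate distance d=15): x=36/7 (≈5.1429) theta=-9/35 (≈-0.2571)
After 4 (thin lens f=25): x=36/7 (≈5.1429) theta=-81/175 (≈-0.4629)
After 5 (propagate distance d=5): x=99/35 (≈2.8286) theta=-81/175 (≈-0.4629)
After 6 (thin lens f=25): x=99/35 (≈2.8286) theta=-0.5760
z_focus = -x_out/theta_out = -(99/35)/(-0.5760) = 275/56 ≈ 4.9107
Rounded to 4 decimal places: z = 4.9107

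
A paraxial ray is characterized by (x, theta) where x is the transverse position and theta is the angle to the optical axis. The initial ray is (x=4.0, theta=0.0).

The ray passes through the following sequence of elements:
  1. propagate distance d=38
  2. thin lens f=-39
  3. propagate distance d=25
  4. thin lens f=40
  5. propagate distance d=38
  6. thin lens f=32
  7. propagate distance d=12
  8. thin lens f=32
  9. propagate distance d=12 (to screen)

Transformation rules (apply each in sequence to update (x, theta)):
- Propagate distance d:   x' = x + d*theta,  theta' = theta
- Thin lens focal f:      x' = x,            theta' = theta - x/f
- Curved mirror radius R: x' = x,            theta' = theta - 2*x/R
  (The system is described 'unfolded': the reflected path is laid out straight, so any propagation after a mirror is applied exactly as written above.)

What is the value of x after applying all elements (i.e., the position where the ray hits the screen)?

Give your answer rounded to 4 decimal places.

Initial: x=4.0000 theta=0.0000
After 1 (propagate distance d=38): x=4.0000 theta=0.0000
After 2 (thin lens f=-39): x=4.0000 theta=4/39 (≈0.1026)
After 3 (propagate distance d=25): x=256/39 (≈6.5641) theta=4/39 (≈0.1026)
After 4 (thin lens f=40): x=256/39 (≈6.5641) theta=-4/65 (≈-0.0615)
After 5 (propagate distance d=38): x=824/195 (≈4.2256) theta=-4/65 (≈-0.0615)
After 6 (thin lens f=32): x=824/195 (≈4.2256) theta=-151/780 (≈-0.1936)
After 7 (propagate distance d=12): x=371/195 (≈1.9026) theta=-151/780 (≈-0.1936)
After 8 (thin lens f=32): x=371/195 (≈1.9026) theta=-1579/6240 (≈-0.2530)
After 9 (propagate distance d=12 (to screen)): x=-1769/1560 (≈-1.1340) theta=-1579/6240 (≈-0.2530)
Rounded to 4 decimal places: x = -1.1340

Answer: -1.1340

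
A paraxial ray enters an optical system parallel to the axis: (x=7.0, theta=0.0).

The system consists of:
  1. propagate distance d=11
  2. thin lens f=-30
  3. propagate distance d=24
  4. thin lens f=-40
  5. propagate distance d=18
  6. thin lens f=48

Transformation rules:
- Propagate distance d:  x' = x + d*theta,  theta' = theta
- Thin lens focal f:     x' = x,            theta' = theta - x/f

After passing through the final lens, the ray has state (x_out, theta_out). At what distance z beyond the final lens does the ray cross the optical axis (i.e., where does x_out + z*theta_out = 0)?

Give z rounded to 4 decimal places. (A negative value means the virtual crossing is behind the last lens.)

Answer: -280.1455

Derivation:
Initial: x=7.0000 theta=0.0000
After 1 (propagate distance d=11): x=7.0000 theta=0.0000
After 2 (thin lens f=-30): x=7.0000 theta=7/30 (≈0.2333)
After 3 (propagate distance d=24): x=12.6000 theta=7/30 (≈0.2333)
After 4 (thin lens f=-40): x=12.6000 theta=329/600 (≈0.5483)
After 5 (propagate distance d=18): x=22.4700 theta=329/600 (≈0.5483)
After 6 (thin lens f=48): x=22.4700 theta=77/960 (≈0.0802)
z_focus = -x_out/theta_out = -(22.4700)/(77/960) = -15408/55 ≈ -280.1455
Rounded to 4 decimal places: z = -280.1455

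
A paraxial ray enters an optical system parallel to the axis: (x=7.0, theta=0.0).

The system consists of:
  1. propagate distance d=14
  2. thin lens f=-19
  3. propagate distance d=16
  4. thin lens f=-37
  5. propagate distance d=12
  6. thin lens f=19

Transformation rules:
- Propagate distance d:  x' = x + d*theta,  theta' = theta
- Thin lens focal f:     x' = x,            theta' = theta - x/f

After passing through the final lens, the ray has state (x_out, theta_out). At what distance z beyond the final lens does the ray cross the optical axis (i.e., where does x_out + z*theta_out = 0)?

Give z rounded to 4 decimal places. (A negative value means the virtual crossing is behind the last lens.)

Answer: 51.8597

Derivation:
Initial: x=7.0000 theta=0.0000
After 1 (propagate distance d=14): x=7.0000 theta=0.0000
After 2 (thin lens f=-19): x=7.0000 theta=7/19 (≈0.3684)
After 3 (propagate distance d=16): x=245/19 (≈12.8947) theta=7/19 (≈0.3684)
After 4 (thin lens f=-37): x=245/19 (≈12.8947) theta=504/703 (≈0.7169)
After 5 (propagate distance d=12): x=15113/703 (≈21.4979) theta=504/703 (≈0.7169)
After 6 (thin lens f=19): x=15113/703 (≈21.4979) theta=-5537/13357 (≈-0.4145)
z_focus = -x_out/theta_out = -(15113/703)/(-5537/13357) = 41021/791 ≈ 51.8597
Rounded to 4 decimal places: z = 51.8597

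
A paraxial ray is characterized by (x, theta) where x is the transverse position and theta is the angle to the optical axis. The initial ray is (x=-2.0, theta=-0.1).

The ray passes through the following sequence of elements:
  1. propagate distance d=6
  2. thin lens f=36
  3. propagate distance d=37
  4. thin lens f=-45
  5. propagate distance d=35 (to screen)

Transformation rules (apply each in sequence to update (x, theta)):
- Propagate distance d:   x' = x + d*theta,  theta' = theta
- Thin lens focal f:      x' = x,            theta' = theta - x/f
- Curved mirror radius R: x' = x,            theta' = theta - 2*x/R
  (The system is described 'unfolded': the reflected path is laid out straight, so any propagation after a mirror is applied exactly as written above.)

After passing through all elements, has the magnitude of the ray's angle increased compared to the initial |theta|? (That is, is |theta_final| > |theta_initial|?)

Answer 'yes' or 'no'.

Initial: x=-2.0000 theta=-0.1000
After 1 (propagate distance d=6): x=-2.6000 theta=-0.1000
After 2 (thin lens f=36): x=-2.6000 theta=-1/36 (≈-0.0278)
After 3 (propagate distance d=37): x=-653/180 (≈-3.6278) theta=-1/36 (≈-0.0278)
After 4 (thin lens f=-45): x=-653/180 (≈-3.6278) theta=-439/4050 (≈-0.1084)
After 5 (propagate distance d=35 (to screen)): x=-12023/1620 (≈-7.4216) theta=-439/4050 (≈-0.1084)
|theta_initial|=0.1000 |theta_final|=439/4050 (≈0.1084) -> increased

Answer: yes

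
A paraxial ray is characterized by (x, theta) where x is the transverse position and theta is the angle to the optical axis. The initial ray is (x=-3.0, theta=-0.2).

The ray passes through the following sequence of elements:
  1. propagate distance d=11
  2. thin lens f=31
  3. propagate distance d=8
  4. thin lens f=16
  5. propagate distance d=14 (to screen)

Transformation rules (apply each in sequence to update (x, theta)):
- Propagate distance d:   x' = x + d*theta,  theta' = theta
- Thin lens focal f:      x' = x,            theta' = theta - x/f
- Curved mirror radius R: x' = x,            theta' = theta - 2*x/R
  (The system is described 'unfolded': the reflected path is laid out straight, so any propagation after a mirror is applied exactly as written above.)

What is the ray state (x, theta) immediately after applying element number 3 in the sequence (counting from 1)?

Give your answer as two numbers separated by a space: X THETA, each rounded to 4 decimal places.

Answer: -5.4581 -0.0323

Derivation:
Initial: x=-3.0000 theta=-0.2000
After 1 (propagate distance d=11): x=-5.2000 theta=-0.2000
After 2 (thin lens f=31): x=-5.2000 theta=-1/31 (≈-0.0323)
After 3 (propagate distance d=8): x=-846/155 (≈-5.4581) theta=-1/31 (≈-0.0323)
Rounded to 4 decimal places: x = -5.4581, theta = -0.0323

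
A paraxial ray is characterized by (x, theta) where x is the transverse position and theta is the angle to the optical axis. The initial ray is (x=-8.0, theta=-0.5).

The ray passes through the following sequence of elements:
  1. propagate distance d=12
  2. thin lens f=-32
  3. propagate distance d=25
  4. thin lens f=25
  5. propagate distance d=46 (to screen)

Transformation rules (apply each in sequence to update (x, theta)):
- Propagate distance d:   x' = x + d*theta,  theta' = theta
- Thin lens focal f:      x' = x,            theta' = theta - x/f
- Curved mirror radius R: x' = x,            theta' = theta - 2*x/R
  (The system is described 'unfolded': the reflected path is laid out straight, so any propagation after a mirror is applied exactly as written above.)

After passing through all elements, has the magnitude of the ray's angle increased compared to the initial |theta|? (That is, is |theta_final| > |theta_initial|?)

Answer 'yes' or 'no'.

Answer: yes

Derivation:
Initial: x=-8.0000 theta=-0.5000
After 1 (propagate distance d=12): x=-14.0000 theta=-0.5000
After 2 (thin lens f=-32): x=-14.0000 theta=-0.9375
After 3 (propagate distance d=25): x=-37.4375 theta=-0.9375
After 4 (thin lens f=25): x=-37.4375 theta=0.5600
After 5 (propagate distance d=46 (to screen)): x=-11.6775 theta=0.5600
|theta_initial|=0.5000 |theta_final|=0.5600 -> increased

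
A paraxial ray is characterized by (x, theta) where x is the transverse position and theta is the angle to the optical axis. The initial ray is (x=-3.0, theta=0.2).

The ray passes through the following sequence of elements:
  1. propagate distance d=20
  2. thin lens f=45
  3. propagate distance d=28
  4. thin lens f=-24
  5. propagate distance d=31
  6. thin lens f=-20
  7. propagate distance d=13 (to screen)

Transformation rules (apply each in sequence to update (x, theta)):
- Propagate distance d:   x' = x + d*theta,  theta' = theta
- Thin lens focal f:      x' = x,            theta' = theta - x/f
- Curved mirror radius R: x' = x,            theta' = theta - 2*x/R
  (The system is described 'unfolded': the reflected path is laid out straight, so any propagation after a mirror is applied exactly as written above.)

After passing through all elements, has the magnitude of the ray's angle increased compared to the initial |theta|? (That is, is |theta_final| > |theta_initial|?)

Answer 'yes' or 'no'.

Answer: yes

Derivation:
Initial: x=-3.0000 theta=0.2000
After 1 (propagate distance d=20): x=1.0000 theta=0.2000
After 2 (thin lens f=45): x=1.0000 theta=8/45 (≈0.1778)
After 3 (propagate distance d=28): x=269/45 (≈5.9778) theta=8/45 (≈0.1778)
After 4 (thin lens f=-24): x=269/45 (≈5.9778) theta=461/1080 (≈0.4269)
After 5 (propagate distance d=31): x=20747/1080 (≈19.2102) theta=461/1080 (≈0.4269)
After 6 (thin lens f=-20): x=20747/1080 (≈19.2102) theta=9989/7200 (≈1.3874)
After 7 (propagate distance d=13 (to screen)): x=804511/21600 (≈37.2459) theta=9989/7200 (≈1.3874)
|theta_initial|=0.2000 |theta_final|=9989/7200 (≈1.3874) -> increased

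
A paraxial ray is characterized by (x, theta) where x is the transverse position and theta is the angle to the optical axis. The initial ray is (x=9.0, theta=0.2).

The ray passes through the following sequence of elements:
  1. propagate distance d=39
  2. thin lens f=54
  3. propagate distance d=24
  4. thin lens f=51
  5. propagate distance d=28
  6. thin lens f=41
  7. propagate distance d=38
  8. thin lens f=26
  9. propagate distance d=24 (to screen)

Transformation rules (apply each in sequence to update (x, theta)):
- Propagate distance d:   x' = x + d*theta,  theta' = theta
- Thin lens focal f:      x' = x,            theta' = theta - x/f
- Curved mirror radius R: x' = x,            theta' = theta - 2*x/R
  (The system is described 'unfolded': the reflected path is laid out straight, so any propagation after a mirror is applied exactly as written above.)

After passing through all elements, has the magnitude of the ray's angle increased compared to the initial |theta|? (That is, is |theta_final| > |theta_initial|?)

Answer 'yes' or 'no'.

Answer: no

Derivation:
Initial: x=9.0000 theta=0.2000
After 1 (propagate distance d=39): x=16.8000 theta=0.2000
After 2 (thin lens f=54): x=16.8000 theta=-1/9 (≈-0.1111)
After 3 (propagate distance d=24): x=212/15 (≈14.1333) theta=-1/9 (≈-0.1111)
After 4 (thin lens f=51): x=212/15 (≈14.1333) theta=-33/85 (≈-0.3882)
After 5 (propagate distance d=28): x=832/255 (≈3.2627) theta=-33/85 (≈-0.3882)
After 6 (thin lens f=41): x=832/255 (≈3.2627) theta=-4891/10455 (≈-0.4678)
After 7 (propagate distance d=38): x=-50582/3485 (≈-14.5142) theta=-4891/10455 (≈-0.4678)
After 8 (thin lens f=26): x=-50582/3485 (≈-14.5142) theta=2458/27183 (≈0.0904)
After 9 (propagate distance d=24 (to screen)): x=-559246/45305 (≈-12.3440) theta=2458/27183 (≈0.0904)
|theta_initial|=0.2000 |theta_final|=2458/27183 (≈0.0904) -> not increased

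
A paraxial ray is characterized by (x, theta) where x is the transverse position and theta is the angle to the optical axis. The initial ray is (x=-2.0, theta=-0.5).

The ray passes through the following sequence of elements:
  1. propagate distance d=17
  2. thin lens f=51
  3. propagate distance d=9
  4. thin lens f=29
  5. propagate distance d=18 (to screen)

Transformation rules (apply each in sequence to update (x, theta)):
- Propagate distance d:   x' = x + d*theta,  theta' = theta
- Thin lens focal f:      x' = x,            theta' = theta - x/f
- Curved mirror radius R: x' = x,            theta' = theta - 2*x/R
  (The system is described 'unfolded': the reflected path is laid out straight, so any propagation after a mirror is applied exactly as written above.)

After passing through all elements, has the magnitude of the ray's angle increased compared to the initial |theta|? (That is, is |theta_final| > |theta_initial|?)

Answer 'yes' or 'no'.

Answer: no

Derivation:
Initial: x=-2.0000 theta=-0.5000
After 1 (propagate distance d=17): x=-10.5000 theta=-0.5000
After 2 (thin lens f=51): x=-10.5000 theta=-5/17 (≈-0.2941)
After 3 (propagate distance d=9): x=-447/34 (≈-13.1471) theta=-5/17 (≈-0.2941)
After 4 (thin lens f=29): x=-447/34 (≈-13.1471) theta=157/986 (≈0.1592)
After 5 (propagate distance d=18 (to screen)): x=-10137/986 (≈-10.2809) theta=157/986 (≈0.1592)
|theta_initial|=0.5000 |theta_final|=157/986 (≈0.1592) -> not increased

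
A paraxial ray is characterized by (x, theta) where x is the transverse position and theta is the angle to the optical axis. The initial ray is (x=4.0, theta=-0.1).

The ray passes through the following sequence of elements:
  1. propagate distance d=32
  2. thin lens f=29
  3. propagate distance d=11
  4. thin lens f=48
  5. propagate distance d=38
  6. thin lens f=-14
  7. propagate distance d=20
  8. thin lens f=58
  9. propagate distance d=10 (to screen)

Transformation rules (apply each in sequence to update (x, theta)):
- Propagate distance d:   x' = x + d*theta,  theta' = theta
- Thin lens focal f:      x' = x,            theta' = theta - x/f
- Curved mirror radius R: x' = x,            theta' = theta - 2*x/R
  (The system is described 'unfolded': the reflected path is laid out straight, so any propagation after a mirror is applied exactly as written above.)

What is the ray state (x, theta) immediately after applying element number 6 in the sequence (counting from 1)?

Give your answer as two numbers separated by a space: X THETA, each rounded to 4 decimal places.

Answer: -4.9740 -0.4703

Derivation:
Initial: x=4.0000 theta=-0.1000
After 1 (propagate distance d=32): x=0.8000 theta=-0.1000
After 2 (thin lens f=29): x=0.8000 theta=-37/290 (≈-0.1276)
After 3 (propagate distance d=11): x=-35/58 (≈-0.6034) theta=-37/290 (≈-0.1276)
After 4 (thin lens f=48): x=-35/58 (≈-0.6034) theta=-1601/13920 (≈-0.1150)
After 5 (propagate distance d=38): x=-34619/6960 (≈-4.9740) theta=-1601/13920 (≈-0.1150)
After 6 (thin lens f=-14): x=-34619/6960 (≈-4.9740) theta=-22913/48720 (≈-0.4703)
Rounded to 4 decimal places: x = -4.9740, theta = -0.4703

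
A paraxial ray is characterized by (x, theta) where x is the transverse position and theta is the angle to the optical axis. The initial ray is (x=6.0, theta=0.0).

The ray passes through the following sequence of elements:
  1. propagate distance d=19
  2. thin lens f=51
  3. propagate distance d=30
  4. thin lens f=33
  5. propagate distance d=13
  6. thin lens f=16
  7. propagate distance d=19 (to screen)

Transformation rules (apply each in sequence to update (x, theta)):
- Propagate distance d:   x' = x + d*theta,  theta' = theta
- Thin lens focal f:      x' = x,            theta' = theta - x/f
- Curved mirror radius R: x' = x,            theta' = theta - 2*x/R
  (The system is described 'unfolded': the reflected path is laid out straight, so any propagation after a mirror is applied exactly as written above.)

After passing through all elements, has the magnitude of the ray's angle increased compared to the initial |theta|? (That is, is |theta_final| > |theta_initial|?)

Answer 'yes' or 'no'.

Initial: x=6.0000 theta=0.0000
After 1 (propagate distance d=19): x=6.0000 theta=0.0000
After 2 (thin lens f=51): x=6.0000 theta=-2/17 (≈-0.1176)
After 3 (propagate distance d=30): x=42/17 (≈2.4706) theta=-2/17 (≈-0.1176)
After 4 (thin lens f=33): x=42/17 (≈2.4706) theta=-36/187 (≈-0.1925)
After 5 (propagate distance d=13): x=-6/187 (≈-0.0321) theta=-36/187 (≈-0.1925)
After 6 (thin lens f=16): x=-6/187 (≈-0.0321) theta=-285/1496 (≈-0.1905)
After 7 (propagate distance d=19 (to screen)): x=-5463/1496 (≈-3.6517) theta=-285/1496 (≈-0.1905)
|theta_initial|=0.0000 |theta_final|=285/1496 (≈0.1905) -> increased

Answer: yes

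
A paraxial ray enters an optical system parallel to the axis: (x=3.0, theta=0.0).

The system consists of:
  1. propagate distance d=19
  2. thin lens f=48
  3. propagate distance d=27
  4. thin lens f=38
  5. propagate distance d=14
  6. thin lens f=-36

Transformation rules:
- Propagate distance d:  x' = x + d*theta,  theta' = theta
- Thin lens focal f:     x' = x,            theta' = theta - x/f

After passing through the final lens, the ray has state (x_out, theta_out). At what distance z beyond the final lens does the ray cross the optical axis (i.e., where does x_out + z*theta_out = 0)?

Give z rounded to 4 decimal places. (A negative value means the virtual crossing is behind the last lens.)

Answer: -0.4684

Derivation:
Initial: x=3.0000 theta=0.0000
After 1 (propagate distance d=19): x=3.0000 theta=0.0000
After 2 (thin lens f=48): x=3.0000 theta=-0.0625
After 3 (propagate distance d=27): x=1.3125 theta=-0.0625
After 4 (thin lens f=38): x=1.3125 theta=-59/608 (≈-0.0970)
After 5 (propagate distance d=14): x=-7/152 (≈-0.0461) theta=-59/608 (≈-0.0970)
After 6 (thin lens f=-36): x=-7/152 (≈-0.0461) theta=-269/2736 (≈-0.0983)
z_focus = -x_out/theta_out = -(-7/152)/(-269/2736) = -126/269 ≈ -0.4684
Rounded to 4 decimal places: z = -0.4684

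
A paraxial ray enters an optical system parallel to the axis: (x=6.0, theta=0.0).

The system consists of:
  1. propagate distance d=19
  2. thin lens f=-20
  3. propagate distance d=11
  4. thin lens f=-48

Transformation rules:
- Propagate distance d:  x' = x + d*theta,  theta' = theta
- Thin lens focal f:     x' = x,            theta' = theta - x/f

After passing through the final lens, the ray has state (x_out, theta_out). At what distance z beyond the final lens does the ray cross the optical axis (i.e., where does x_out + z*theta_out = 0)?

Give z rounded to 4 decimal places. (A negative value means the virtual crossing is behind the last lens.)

Initial: x=6.0000 theta=0.0000
After 1 (propagate distance d=19): x=6.0000 theta=0.0000
After 2 (thin lens f=-20): x=6.0000 theta=0.3000
After 3 (propagate distance d=11): x=9.3000 theta=0.3000
After 4 (thin lens f=-48): x=9.3000 theta=79/160 (≈0.4938)
z_focus = -x_out/theta_out = -(9.3000)/(79/160) = -1488/79 ≈ -18.8354
Rounded to 4 decimal places: z = -18.8354

Answer: -18.8354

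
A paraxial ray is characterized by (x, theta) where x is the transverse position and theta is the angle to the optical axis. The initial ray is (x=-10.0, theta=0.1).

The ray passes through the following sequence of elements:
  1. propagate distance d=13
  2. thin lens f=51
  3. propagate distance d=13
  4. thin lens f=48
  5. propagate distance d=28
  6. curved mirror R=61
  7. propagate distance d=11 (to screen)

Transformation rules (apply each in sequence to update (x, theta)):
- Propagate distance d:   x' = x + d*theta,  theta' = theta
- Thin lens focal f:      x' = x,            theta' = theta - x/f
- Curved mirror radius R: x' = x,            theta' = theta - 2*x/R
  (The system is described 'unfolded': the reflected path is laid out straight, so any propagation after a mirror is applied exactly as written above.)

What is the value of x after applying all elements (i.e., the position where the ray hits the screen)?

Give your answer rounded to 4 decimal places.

Initial: x=-10.0000 theta=0.1000
After 1 (propagate distance d=13): x=-8.7000 theta=0.1000
After 2 (thin lens f=51): x=-8.7000 theta=23/85 (≈0.2706)
After 3 (propagate distance d=13): x=-881/170 (≈-5.1824) theta=23/85 (≈0.2706)
After 4 (thin lens f=48): x=-881/170 (≈-5.1824) theta=3089/8160 (≈0.3786)
After 5 (propagate distance d=28): x=11051/2040 (≈5.4172) theta=3089/8160 (≈0.3786)
After 6 (curved mirror R=61): x=11051/2040 (≈5.4172) theta=100021/497760 (≈0.2009)
After 7 (propagate distance d=11 (to screen)): x=759335/99552 (≈7.6275) theta=100021/497760 (≈0.2009)
Rounded to 4 decimal places: x = 7.6275

Answer: 7.6275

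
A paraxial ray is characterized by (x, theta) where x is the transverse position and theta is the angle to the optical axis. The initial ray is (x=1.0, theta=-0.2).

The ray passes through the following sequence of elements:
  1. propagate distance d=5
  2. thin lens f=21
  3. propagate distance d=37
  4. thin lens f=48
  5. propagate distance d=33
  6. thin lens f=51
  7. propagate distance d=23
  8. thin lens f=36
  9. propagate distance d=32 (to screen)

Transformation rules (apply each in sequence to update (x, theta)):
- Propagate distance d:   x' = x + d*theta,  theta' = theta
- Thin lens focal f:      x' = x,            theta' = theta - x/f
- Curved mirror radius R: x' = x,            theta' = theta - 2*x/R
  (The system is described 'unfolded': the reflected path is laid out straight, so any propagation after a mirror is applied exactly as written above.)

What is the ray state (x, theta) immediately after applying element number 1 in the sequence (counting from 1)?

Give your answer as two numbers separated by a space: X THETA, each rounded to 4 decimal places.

Answer: 0.0000 -0.2000

Derivation:
Initial: x=1.0000 theta=-0.2000
After 1 (propagate distance d=5): x=0.0000 theta=-0.2000
Rounded to 4 decimal places: x = 0.0000, theta = -0.2000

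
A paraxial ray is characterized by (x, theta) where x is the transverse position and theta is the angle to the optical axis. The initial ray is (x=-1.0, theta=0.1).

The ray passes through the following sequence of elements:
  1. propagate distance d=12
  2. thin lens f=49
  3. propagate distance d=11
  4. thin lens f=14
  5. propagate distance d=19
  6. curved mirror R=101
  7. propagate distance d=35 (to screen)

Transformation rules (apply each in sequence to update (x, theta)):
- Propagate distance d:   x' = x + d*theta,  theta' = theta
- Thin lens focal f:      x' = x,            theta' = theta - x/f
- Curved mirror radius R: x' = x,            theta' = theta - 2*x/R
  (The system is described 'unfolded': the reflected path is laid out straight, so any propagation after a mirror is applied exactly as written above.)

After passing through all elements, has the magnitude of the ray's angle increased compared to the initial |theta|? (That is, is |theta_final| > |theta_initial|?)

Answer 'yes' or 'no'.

Answer: no

Derivation:
Initial: x=-1.0000 theta=0.1000
After 1 (propagate distance d=12): x=0.2000 theta=0.1000
After 2 (thin lens f=49): x=0.2000 theta=47/490 (≈0.0959)
After 3 (propagate distance d=11): x=123/98 (≈1.2551) theta=47/490 (≈0.0959)
After 4 (thin lens f=14): x=123/98 (≈1.2551) theta=43/6860 (≈0.0063)
After 5 (propagate distance d=19): x=9427/6860 (≈1.3742) theta=43/6860 (≈0.0063)
After 6 (curved mirror R=101): x=9427/6860 (≈1.3742) theta=-2073/98980 (≈-0.0209)
After 7 (propagate distance d=35 (to screen)): x=222121/346430 (≈0.6412) theta=-2073/98980 (≈-0.0209)
|theta_initial|=0.1000 |theta_final|=2073/98980 (≈0.0209) -> not increased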